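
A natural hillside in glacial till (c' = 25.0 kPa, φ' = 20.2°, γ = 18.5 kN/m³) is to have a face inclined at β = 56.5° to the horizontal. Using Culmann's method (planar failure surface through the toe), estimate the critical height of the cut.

H_c = 21.80 m

Culmann's analysis gives the critical failure plane at α_cr = (β + φ')/2 = (56.5 + 20.2)/2 = 38.4°, and the critical height
H_c = (4c'/γ) · sinβ cosφ' / [1 − cos(β − φ')]
    = (4·25.0/18.5) · sin56.5°·cos20.2° / [1 − cos(36.3°)]
    = 5.405 · 0.8339·0.9385 / [1 − 0.8059]
    = 5.405 · 0.7826 / 0.1941
    = 21.80 m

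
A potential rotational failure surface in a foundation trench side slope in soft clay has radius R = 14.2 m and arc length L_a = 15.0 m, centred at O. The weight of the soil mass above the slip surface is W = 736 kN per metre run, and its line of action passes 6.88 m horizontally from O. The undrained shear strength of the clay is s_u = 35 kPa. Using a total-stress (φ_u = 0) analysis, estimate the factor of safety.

Taking moments about the centre O, the resisting moment is provided by the undrained shear strength acting along the arc:
M_R = s_u·L_a·R = 35·15.00·14.2 = 7455.0 kN·m/m
M_D = W·d = 736·6.88 = 5063.7 kN·m/m
FS = M_R / M_D = 7455.0 / 5063.7 = 1.472

FS = 1.47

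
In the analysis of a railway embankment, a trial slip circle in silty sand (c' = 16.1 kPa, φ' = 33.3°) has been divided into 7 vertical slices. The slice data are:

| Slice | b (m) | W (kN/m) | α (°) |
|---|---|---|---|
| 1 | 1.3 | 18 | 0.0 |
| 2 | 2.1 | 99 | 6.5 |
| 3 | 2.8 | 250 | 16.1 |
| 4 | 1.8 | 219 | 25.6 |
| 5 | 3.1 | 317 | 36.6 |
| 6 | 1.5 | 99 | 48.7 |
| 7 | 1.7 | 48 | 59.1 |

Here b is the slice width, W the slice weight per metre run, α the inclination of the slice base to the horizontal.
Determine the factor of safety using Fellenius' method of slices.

FS = 1.83

Ordinary method of slices: FS = Σ[c'·Δl_i + (W_i cosα_i)·tanφ'] / Σ W_i sinα_i, with Δl_i = b_i / cosα_i.
Slice 1: Δl = 1.3/cos0.0° = 1.300 m; N'_1 = 18·cos0.0° = 18.0; c'Δl = 20.93; W sinα = 0.0
Slice 2: Δl = 2.1/cos6.5° = 2.114 m; N'_2 = 99·cos6.5° = 98.4; c'Δl = 34.03; W sinα = 11.2
Slice 3: Δl = 2.8/cos16.1° = 2.914 m; N'_3 = 250·cos16.1° = 240.2; c'Δl = 46.92; W sinα = 69.3
Slice 4: Δl = 1.8/cos25.6° = 1.996 m; N'_4 = 219·cos25.6° = 197.5; c'Δl = 32.13; W sinα = 94.6
Slice 5: Δl = 3.1/cos36.6° = 3.861 m; N'_5 = 317·cos36.6° = 254.5; c'Δl = 62.17; W sinα = 189.0
Slice 6: Δl = 1.5/cos48.7° = 2.273 m; N'_6 = 99·cos48.7° = 65.3; c'Δl = 36.59; W sinα = 74.4
Slice 7: Δl = 1.7/cos59.1° = 3.310 m; N'_7 = 48·cos59.1° = 24.6; c'Δl = 53.30; W sinα = 41.2
Σc'Δl = 286.1 kN/m; ΣN' = 898.5 kN/m; ΣW sinα = 479.7 kN/m
Resisting = 286.1 + 898.5·tan33.3° = 286.1 + 590.2 = 876.3 kN/m
FS = 876.3 / 479.7 = 1.827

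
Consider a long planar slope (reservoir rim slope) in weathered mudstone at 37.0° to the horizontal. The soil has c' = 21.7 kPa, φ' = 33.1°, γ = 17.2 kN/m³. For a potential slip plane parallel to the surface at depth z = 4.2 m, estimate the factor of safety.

FS = 1.49

For an infinite slope with a slip plane parallel to the surface (no pore pressure): FS = [c' + γz cos²β tanφ'] / [γz sinβ cosβ].
γz = 17.2·4.2 = 72.24 kN/m²
Numerator = 21.7 + 72.24·cos²37.0°·tan33.1° = 21.7 + 72.24·0.6378·0.6519 = 51.737 kPa
Denominator = 72.24·sin37.0°·cos37.0° = 72.24·0.6018·0.7986 = 34.721 kPa
FS = 51.737 / 34.721 = 1.490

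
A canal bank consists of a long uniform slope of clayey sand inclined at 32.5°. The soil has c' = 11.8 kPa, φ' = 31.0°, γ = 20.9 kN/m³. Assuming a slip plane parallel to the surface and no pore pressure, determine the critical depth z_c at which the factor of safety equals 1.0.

z_c = 21.92 m

Setting FS = 1.00 in FS = [c' + γz cos²β tanφ'] / [γz sinβ cosβ] and solving for z:
z = c' / [γ cosβ (FS·sinβ − cosβ·tanφ')]
  = 11.8 / [20.9·cos32.5°·(1.00·sin32.5° − cos32.5°·tan31.0°)]
  = 11.8 / [20.9·0.8434·(1.00·0.5373 − 0.8434·0.6009)]
  = 11.8 / 0.5383 = 21.921 m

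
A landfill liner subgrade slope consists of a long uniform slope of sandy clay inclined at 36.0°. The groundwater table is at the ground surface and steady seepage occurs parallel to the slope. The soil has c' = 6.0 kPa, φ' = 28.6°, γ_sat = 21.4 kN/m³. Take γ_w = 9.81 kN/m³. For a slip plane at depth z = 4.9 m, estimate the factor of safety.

With seepage parallel to the slope and the water table at the surface, the effective normal stress on the slip plane uses the buoyant unit weight γ' = γ_sat − γ_w while the driving shear stress uses γ_sat:
FS = [c' + γ' z cos²β tanφ'] / [γ_sat z sinβ cosβ]
γ' = 21.4 − 9.81 = 11.59 kN/m³
Numerator = 6.0 + 11.59·4.9·cos²36.0°·tan28.6° = 6.0 + 11.59·4.9·0.6545·0.5452 = 26.266 kPa
Denominator = 21.4·4.9·sin36.0°·cos36.0° = 21.4·4.9·0.5878·0.8090 = 49.864 kPa
FS = 26.266 / 49.864 = 0.527

FS = 0.53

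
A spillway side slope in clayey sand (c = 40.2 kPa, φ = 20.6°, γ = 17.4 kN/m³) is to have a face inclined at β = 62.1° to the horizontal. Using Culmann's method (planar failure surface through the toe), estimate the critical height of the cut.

H_c = 30.45 m

Culmann's analysis gives the critical failure plane at α_cr = (β + φ)/2 = (62.1 + 20.6)/2 = 41.4°, and the critical height
H_c = (4c/γ) · sinβ cosφ / [1 − cos(β − φ)]
    = (4·40.2/17.4) · sin62.1°·cos20.6° / [1 − cos(41.5°)]
    = 9.241 · 0.8838·0.9361 / [1 − 0.7490]
    = 9.241 · 0.8273 / 0.2510
    = 30.45 m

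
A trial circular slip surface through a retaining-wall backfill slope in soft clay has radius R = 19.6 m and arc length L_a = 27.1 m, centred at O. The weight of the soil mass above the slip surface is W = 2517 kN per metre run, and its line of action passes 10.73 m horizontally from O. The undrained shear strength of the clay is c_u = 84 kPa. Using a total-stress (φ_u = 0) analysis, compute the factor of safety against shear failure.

Taking moments about the centre O, the resisting moment is provided by the undrained shear strength acting along the arc:
M_R = c_u·L_a·R = 84·27.10·19.6 = 44617.4 kN·m/m
M_D = W·d = 2517·10.73 = 27007.4 kN·m/m
FS = M_R / M_D = 44617.4 / 27007.4 = 1.652

FS = 1.65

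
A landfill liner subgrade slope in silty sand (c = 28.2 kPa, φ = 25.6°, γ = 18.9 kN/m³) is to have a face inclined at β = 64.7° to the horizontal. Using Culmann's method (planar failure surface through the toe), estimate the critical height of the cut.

Culmann's analysis gives the critical failure plane at α_cr = (β + φ)/2 = (64.7 + 25.6)/2 = 45.2°, and the critical height
H_c = (4c/γ) · sinβ cosφ / [1 − cos(β − φ)]
    = (4·28.2/18.9) · sin64.7°·cos25.6° / [1 − cos(39.1°)]
    = 5.968 · 0.9041·0.9018 / [1 − 0.7760]
    = 5.968 · 0.8153 / 0.2240
    = 21.73 m

H_c = 21.73 m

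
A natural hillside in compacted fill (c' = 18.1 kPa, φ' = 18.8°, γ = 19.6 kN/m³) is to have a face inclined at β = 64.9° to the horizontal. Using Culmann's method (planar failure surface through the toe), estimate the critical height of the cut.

H_c = 10.33 m

Culmann's analysis gives the critical failure plane at α_cr = (β + φ')/2 = (64.9 + 18.8)/2 = 41.9°, and the critical height
H_c = (4c'/γ) · sinβ cosφ' / [1 − cos(β − φ')]
    = (4·18.1/19.6) · sin64.9°·cos18.8° / [1 − cos(46.1°)]
    = 3.694 · 0.9056·0.9466 / [1 − 0.6934]
    = 3.694 · 0.8573 / 0.3066
    = 10.33 m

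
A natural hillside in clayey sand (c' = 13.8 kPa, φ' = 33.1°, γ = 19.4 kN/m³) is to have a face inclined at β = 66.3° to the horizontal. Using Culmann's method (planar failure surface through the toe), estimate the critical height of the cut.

Culmann's analysis gives the critical failure plane at α_cr = (β + φ')/2 = (66.3 + 33.1)/2 = 49.7°, and the critical height
H_c = (4c'/γ) · sinβ cosφ' / [1 − cos(β − φ')]
    = (4·13.8/19.4) · sin66.3°·cos33.1° / [1 − cos(33.2°)]
    = 2.845 · 0.9157·0.8377 / [1 − 0.8368]
    = 2.845 · 0.7671 / 0.1632
    = 13.37 m

H_c = 13.37 m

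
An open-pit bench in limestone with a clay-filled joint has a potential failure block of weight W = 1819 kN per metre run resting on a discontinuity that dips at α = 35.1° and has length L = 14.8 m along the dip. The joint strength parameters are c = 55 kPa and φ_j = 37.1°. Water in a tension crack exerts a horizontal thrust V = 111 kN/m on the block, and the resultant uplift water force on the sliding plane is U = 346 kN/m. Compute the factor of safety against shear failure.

FS = 1.43

Resolving the block weight along and normal to the plane and applying the Mohr–Coulomb strength on the joint:
N' = W cosα − U − V sinα = 1819·cos35.1° − 346 − 111·sin35.1° = 1078.4 kN/m
Driving force T = W sinα + V cosα = 1819·sin35.1° + 111·cos35.1° = 1136.7 kN/m
Resisting force R = c·L + N'·tanφ_j = 55·14.8 + 1078.4·tan37.1° = 814.0 + 815.6 = 1629.6 kN/m
FS = R / T = 1629.6 / 1136.7 = 1.434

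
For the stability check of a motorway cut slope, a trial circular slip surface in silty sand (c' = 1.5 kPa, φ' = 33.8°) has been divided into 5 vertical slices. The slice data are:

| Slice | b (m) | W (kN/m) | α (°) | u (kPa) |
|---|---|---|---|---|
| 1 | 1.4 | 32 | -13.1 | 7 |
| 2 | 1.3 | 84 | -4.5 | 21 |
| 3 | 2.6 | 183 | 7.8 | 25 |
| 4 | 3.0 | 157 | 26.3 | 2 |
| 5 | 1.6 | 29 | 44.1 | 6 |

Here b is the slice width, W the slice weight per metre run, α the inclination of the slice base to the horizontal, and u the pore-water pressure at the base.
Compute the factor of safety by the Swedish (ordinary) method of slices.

FS = 2.39

Ordinary method of slices: FS = Σ[c'·Δl_i + (W_i cosα_i − u_i·Δl_i)·tanφ'] / Σ W_i sinα_i, with Δl_i = b_i / cosα_i.
Slice 1: Δl = 1.4/cos(-13.1°) = 1.437 m; N'_1 = 32·cos(-13.1°) − 7·1.437 = 21.1; c'Δl = 2.16; W sinα = -7.3
Slice 2: Δl = 1.3/cos(-4.5°) = 1.304 m; N'_2 = 84·cos(-4.5°) − 21·1.304 = 56.4; c'Δl = 1.96; W sinα = -6.6
Slice 3: Δl = 2.6/cos7.8° = 2.624 m; N'_3 = 183·cos7.8° − 25·2.624 = 115.7; c'Δl = 3.94; W sinα = 24.8
Slice 4: Δl = 3.0/cos26.3° = 3.346 m; N'_4 = 157·cos26.3° − 2·3.346 = 134.1; c'Δl = 5.02; W sinα = 69.6
Slice 5: Δl = 1.6/cos44.1° = 2.228 m; N'_5 = 29·cos44.1° − 6·2.228 = 7.5; c'Δl = 3.34; W sinα = 20.2
Σc'Δl = 16.4 kN/m; ΣN' = 334.7 kN/m; ΣW sinα = 100.7 kN/m
Resisting = 16.4 + 334.7·tan33.8° = 16.4 + 224.0 = 240.5 kN/m
FS = 240.5 / 100.7 = 2.387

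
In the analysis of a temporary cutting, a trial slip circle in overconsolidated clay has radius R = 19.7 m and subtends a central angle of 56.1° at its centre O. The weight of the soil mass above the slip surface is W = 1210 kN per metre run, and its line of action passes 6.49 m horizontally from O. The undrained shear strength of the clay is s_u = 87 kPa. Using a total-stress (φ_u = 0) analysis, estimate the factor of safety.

Taking moments about the centre O, the resisting moment is provided by the undrained shear strength acting along the arc:
Arc length L_a = R·θ = 19.7·(56.1°·π/180) = 19.7·0.9791 = 19.29 m
M_R = s_u·L_a·R = 87·19.29·19.7 = 33059.2 kN·m/m
M_D = W·d = 1210·6.49 = 7852.9 kN·m/m
FS = M_R / M_D = 33059.2 / 7852.9 = 4.210

FS = 4.21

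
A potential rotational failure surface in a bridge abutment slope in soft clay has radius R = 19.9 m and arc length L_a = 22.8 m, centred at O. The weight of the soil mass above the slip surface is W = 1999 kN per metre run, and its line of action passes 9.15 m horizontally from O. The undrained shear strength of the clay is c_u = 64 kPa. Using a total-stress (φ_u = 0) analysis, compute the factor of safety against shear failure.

FS = 1.59

Taking moments about the centre O, the resisting moment is provided by the undrained shear strength acting along the arc:
M_R = c_u·L_a·R = 64·22.80·19.9 = 29038.1 kN·m/m
M_D = W·d = 1999·9.15 = 18290.9 kN·m/m
FS = M_R / M_D = 29038.1 / 18290.9 = 1.588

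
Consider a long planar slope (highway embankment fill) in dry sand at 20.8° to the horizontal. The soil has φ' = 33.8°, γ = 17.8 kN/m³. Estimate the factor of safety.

FS = 1.76

For a dry cohesionless infinite slope the factor of safety is FS = tanφ' / tanβ.
FS = tan33.8° / tan20.8° = 0.6694 / 0.3799 = 1.762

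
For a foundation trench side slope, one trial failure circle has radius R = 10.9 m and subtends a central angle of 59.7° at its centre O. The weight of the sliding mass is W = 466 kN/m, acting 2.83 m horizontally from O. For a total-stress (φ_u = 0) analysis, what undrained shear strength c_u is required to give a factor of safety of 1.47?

FS = c_u·L_a·R / (W·d), so c_u = FS·W·d / (L_a·R).
Arc length L_a = R·θ = 10.9·(59.7°·π/180) = 10.9·1.0420 = 11.36 m
c_u = 1.47·466·2.83 / (11.36·10.9) = 1938.6 / 123.80 = 15.66 kPa

c_u = 15.7 kPa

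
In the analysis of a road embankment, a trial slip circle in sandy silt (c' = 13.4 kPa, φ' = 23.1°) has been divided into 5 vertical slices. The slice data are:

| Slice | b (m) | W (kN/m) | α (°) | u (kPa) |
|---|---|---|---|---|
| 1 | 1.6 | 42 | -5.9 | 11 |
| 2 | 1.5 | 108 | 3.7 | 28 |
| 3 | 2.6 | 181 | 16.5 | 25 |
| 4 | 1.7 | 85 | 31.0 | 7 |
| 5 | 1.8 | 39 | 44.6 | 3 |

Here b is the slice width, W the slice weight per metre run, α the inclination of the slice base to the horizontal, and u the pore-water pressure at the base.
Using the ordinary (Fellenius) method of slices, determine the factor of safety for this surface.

FS = 2.04

Ordinary method of slices: FS = Σ[c'·Δl_i + (W_i cosα_i − u_i·Δl_i)·tanφ'] / Σ W_i sinα_i, with Δl_i = b_i / cosα_i.
Slice 1: Δl = 1.6/cos(-5.9°) = 1.609 m; N'_1 = 42·cos(-5.9°) − 11·1.609 = 24.1; c'Δl = 21.55; W sinα = -4.3
Slice 2: Δl = 1.5/cos3.7° = 1.503 m; N'_2 = 108·cos3.7° − 28·1.503 = 65.7; c'Δl = 20.14; W sinα = 7.0
Slice 3: Δl = 2.6/cos16.5° = 2.712 m; N'_3 = 181·cos16.5° − 25·2.712 = 105.8; c'Δl = 36.34; W sinα = 51.4
Slice 4: Δl = 1.7/cos31.0° = 1.983 m; N'_4 = 85·cos31.0° − 7·1.983 = 59.0; c'Δl = 26.58; W sinα = 43.8
Slice 5: Δl = 1.8/cos44.6° = 2.528 m; N'_5 = 39·cos44.6° − 3·2.528 = 20.2; c'Δl = 33.88; W sinα = 27.4
Σc'Δl = 138.5 kN/m; ΣN' = 274.7 kN/m; ΣW sinα = 125.2 kN/m
Resisting = 138.5 + 274.7·tan23.1° = 138.5 + 117.2 = 255.6 kN/m
FS = 255.6 / 125.2 = 2.042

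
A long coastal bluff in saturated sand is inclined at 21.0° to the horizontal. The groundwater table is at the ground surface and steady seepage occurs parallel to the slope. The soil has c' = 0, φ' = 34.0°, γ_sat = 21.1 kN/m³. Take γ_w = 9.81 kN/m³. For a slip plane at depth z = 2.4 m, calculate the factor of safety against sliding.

FS = 0.94

With seepage parallel to the slope and the water table at the surface, the effective normal stress on the slip plane uses the buoyant unit weight γ' = γ_sat − γ_w while the driving shear stress uses γ_sat:
FS = [c' + γ' z cos²β tanφ'] / [γ_sat z sinβ cosβ]
(For c' = 0 this reduces to FS = (γ'/γ_sat)·tanφ'/tanβ.)
γ' = 21.1 − 9.81 = 11.29 kN/m³
Numerator = 0.0 + 11.29·2.4·cos²21.0°·tan34.0° = 0.0 + 11.29·2.4·0.8716·0.6745 = 15.929 kPa
Denominator = 21.1·2.4·sin21.0°·cos21.0° = 21.1·2.4·0.3584·0.9336 = 16.942 kPa
FS = 15.929 / 16.942 = 0.940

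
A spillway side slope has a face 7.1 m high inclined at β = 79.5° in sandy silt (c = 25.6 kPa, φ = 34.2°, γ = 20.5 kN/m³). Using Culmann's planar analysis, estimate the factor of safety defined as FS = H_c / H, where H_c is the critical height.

FS = 1.93

H_c = (4c/γ) · sinβ cosφ / [1 − cos(β − φ)]
    = (4·25.6/20.5) · sin79.5°·cos34.2° / [1 − cos45.3°]
    = 4.995 · 0.8132 / 0.2966 = 13.70 m
FS = H_c / H = 13.70 / 7.1 = 1.929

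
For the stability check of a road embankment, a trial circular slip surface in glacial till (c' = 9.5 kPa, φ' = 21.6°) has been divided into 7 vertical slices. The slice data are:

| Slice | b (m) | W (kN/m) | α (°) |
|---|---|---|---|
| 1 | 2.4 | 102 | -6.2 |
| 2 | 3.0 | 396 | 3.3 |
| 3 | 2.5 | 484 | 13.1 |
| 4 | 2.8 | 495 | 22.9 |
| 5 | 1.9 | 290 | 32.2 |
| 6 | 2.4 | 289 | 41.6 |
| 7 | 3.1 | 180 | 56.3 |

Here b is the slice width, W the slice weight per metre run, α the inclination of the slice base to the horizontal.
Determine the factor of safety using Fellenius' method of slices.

Ordinary method of slices: FS = Σ[c'·Δl_i + (W_i cosα_i)·tanφ'] / Σ W_i sinα_i, with Δl_i = b_i / cosα_i.
Slice 1: Δl = 2.4/cos(-6.2°) = 2.414 m; N'_1 = 102·cos(-6.2°) = 101.4; c'Δl = 22.93; W sinα = -11.0
Slice 2: Δl = 3.0/cos3.3° = 3.005 m; N'_2 = 396·cos3.3° = 395.3; c'Δl = 28.55; W sinα = 22.8
Slice 3: Δl = 2.5/cos13.1° = 2.567 m; N'_3 = 484·cos13.1° = 471.4; c'Δl = 24.38; W sinα = 109.7
Slice 4: Δl = 2.8/cos22.9° = 3.040 m; N'_4 = 495·cos22.9° = 456.0; c'Δl = 28.88; W sinα = 192.6
Slice 5: Δl = 1.9/cos32.2° = 2.245 m; N'_5 = 290·cos32.2° = 245.4; c'Δl = 21.33; W sinα = 154.5
Slice 6: Δl = 2.4/cos41.6° = 3.209 m; N'_6 = 289·cos41.6° = 216.1; c'Δl = 30.49; W sinα = 191.9
Slice 7: Δl = 3.1/cos56.3° = 5.587 m; N'_7 = 180·cos56.3° = 99.9; c'Δl = 53.08; W sinα = 149.8
Σc'Δl = 209.6 kN/m; ΣN' = 1985.5 kN/m; ΣW sinα = 810.3 kN/m
Resisting = 209.6 + 1985.5·tan21.6° = 209.6 + 786.1 = 995.8 kN/m
FS = 995.8 / 810.3 = 1.229

FS = 1.23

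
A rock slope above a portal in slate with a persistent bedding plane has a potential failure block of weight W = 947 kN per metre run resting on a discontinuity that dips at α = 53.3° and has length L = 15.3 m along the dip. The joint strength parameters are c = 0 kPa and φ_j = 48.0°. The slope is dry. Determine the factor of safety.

Resolving the block weight along and normal to the plane and applying the Mohr–Coulomb strength on the joint:
N' = W cosα = 947·cos53.3° = 566.0 kN/m
Driving force T = W sinα = 947·sin53.3° = 759.3 kN/m
Resisting force R = c·L + N'·tanφ_j = 0·15.3 + 566.0·tan48.0° = 0.0 + 628.6 = 628.6 kN/m
FS = R / T = 628.6 / 759.3 = 0.828

FS = 0.83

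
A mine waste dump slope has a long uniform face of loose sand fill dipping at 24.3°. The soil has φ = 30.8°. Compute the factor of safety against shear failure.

For a dry cohesionless infinite slope the factor of safety is FS = tanφ / tanβ.
FS = tan30.8° / tan24.3° = 0.5961 / 0.4515 = 1.320

FS = 1.32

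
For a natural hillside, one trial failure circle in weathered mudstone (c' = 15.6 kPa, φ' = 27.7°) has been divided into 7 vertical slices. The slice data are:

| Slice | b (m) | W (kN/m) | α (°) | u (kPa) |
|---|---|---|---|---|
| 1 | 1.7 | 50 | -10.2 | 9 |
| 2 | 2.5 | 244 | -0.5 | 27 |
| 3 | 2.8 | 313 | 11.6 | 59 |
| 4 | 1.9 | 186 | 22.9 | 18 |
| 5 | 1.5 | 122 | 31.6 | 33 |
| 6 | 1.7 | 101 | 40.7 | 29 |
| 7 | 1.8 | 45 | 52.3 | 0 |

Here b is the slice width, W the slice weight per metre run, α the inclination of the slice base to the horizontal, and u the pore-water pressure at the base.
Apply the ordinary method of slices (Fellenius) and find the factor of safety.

FS = 1.89

Ordinary method of slices: FS = Σ[c'·Δl_i + (W_i cosα_i − u_i·Δl_i)·tanφ'] / Σ W_i sinα_i, with Δl_i = b_i / cosα_i.
Slice 1: Δl = 1.7/cos(-10.2°) = 1.727 m; N'_1 = 50·cos(-10.2°) − 9·1.727 = 33.7; c'Δl = 26.95; W sinα = -8.9
Slice 2: Δl = 2.5/cos(-0.5°) = 2.500 m; N'_2 = 244·cos(-0.5°) − 27·2.500 = 176.5; c'Δl = 39.00; W sinα = -2.1
Slice 3: Δl = 2.8/cos11.6° = 2.858 m; N'_3 = 313·cos11.6° − 59·2.858 = 138.0; c'Δl = 44.59; W sinα = 62.9
Slice 4: Δl = 1.9/cos22.9° = 2.063 m; N'_4 = 186·cos22.9° − 18·2.063 = 134.2; c'Δl = 32.18; W sinα = 72.4
Slice 5: Δl = 1.5/cos31.6° = 1.761 m; N'_5 = 122·cos31.6° − 33·1.761 = 45.8; c'Δl = 27.47; W sinα = 63.9
Slice 6: Δl = 1.7/cos40.7° = 2.242 m; N'_6 = 101·cos40.7° − 29·2.242 = 11.5; c'Δl = 34.98; W sinα = 65.9
Slice 7: Δl = 1.8/cos52.3° = 2.943 m; N'_7 = 45·cos52.3° − 0·2.943 = 27.5; c'Δl = 45.92; W sinα = 35.6
Σc'Δl = 251.1 kN/m; ΣN' = 567.2 kN/m; ΣW sinα = 289.7 kN/m
Resisting = 251.1 + 567.2·tan27.7° = 251.1 + 297.8 = 548.9 kN/m
FS = 548.9 / 289.7 = 1.894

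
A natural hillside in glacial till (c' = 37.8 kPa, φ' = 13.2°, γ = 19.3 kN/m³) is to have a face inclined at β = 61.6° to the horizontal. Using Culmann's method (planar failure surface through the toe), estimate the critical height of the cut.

H_c = 19.96 m

Culmann's analysis gives the critical failure plane at α_cr = (β + φ')/2 = (61.6 + 13.2)/2 = 37.4°, and the critical height
H_c = (4c'/γ) · sinβ cosφ' / [1 − cos(β − φ')]
    = (4·37.8/19.3) · sin61.6°·cos13.2° / [1 − cos(48.4°)]
    = 7.834 · 0.8796·0.9736 / [1 − 0.6639]
    = 7.834 · 0.8564 / 0.3361
    = 19.96 m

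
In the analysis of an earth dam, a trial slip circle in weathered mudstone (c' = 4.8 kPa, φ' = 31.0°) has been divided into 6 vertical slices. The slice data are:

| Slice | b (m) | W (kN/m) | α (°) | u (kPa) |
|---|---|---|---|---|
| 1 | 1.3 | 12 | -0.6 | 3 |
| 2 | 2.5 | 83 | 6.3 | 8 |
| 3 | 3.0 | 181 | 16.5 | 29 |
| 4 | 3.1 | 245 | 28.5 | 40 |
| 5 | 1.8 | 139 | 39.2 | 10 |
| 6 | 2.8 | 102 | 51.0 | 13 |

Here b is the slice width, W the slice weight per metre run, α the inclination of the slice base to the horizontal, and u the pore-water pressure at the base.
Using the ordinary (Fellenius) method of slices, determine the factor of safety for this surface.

FS = 0.80

Ordinary method of slices: FS = Σ[c'·Δl_i + (W_i cosα_i − u_i·Δl_i)·tanφ'] / Σ W_i sinα_i, with Δl_i = b_i / cosα_i.
Slice 1: Δl = 1.3/cos(-0.6°) = 1.300 m; N'_1 = 12·cos(-0.6°) − 3·1.300 = 8.1; c'Δl = 6.24; W sinα = -0.1
Slice 2: Δl = 2.5/cos6.3° = 2.515 m; N'_2 = 83·cos6.3° − 8·2.515 = 62.4; c'Δl = 12.07; W sinα = 9.1
Slice 3: Δl = 3.0/cos16.5° = 3.129 m; N'_3 = 181·cos16.5° − 29·3.129 = 82.8; c'Δl = 15.02; W sinα = 51.4
Slice 4: Δl = 3.1/cos28.5° = 3.527 m; N'_4 = 245·cos28.5° − 40·3.527 = 74.2; c'Δl = 16.93; W sinα = 116.9
Slice 5: Δl = 1.8/cos39.2° = 2.323 m; N'_5 = 139·cos39.2° − 10·2.323 = 84.5; c'Δl = 11.15; W sinα = 87.9
Slice 6: Δl = 2.8/cos51.0° = 4.449 m; N'_6 = 102·cos51.0° − 13·4.449 = 6.4; c'Δl = 21.36; W sinα = 79.3
Σc'Δl = 82.8 kN/m; ΣN' = 318.3 kN/m; ΣW sinα = 344.4 kN/m
Resisting = 82.8 + 318.3·tan31.0° = 82.8 + 191.3 = 274.0 kN/m
FS = 274.0 / 344.4 = 0.796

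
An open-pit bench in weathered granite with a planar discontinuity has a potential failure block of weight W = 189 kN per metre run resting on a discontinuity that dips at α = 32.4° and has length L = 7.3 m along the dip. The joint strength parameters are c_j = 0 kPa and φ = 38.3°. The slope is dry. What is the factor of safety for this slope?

Resolving the block weight along and normal to the plane and applying the Mohr–Coulomb strength on the joint:
N' = W cosα = 189·cos32.4° = 159.6 kN/m
Driving force T = W sinα = 189·sin32.4° = 101.3 kN/m
Resisting force R = c_j·L + N'·tanφ = 0·7.3 + 159.6·tan38.3° = 0.0 + 126.0 = 126.0 kN/m
FS = R / T = 126.0 / 101.3 = 1.244

FS = 1.24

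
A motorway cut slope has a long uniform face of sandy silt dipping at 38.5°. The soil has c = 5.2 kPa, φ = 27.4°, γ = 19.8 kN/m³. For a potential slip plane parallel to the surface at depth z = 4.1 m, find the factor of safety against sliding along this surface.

For an infinite slope with a slip plane parallel to the surface (no pore pressure): FS = [c + γz cos²β tanφ] / [γz sinβ cosβ].
γz = 19.8·4.1 = 81.18 kN/m²
Numerator = 5.2 + 81.18·cos²38.5°·tan27.4° = 5.2 + 81.18·0.6125·0.5184 = 30.973 kPa
Denominator = 81.18·sin38.5°·cos38.5° = 81.18·0.6225·0.7826 = 39.550 kPa
FS = 30.973 / 39.550 = 0.783

FS = 0.78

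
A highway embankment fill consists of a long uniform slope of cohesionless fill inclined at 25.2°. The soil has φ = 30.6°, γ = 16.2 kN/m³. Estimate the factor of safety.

For a dry cohesionless infinite slope the factor of safety is FS = tanφ / tanβ.
FS = tan30.6° / tan25.2° = 0.5914 / 0.4706 = 1.257

FS = 1.26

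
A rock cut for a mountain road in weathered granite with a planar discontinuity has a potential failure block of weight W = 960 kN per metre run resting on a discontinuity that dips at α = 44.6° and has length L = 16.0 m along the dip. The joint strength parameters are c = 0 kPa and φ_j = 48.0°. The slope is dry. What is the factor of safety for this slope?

FS = 1.13

Resolving the block weight along and normal to the plane and applying the Mohr–Coulomb strength on the joint:
N' = W cosα = 960·cos44.6° = 683.5 kN/m
Driving force T = W sinα = 960·sin44.6° = 674.1 kN/m
Resisting force R = c·L + N'·tanφ_j = 0·16.0 + 683.5·tan48.0° = 0.0 + 759.2 = 759.2 kN/m
FS = R / T = 759.2 / 674.1 = 1.126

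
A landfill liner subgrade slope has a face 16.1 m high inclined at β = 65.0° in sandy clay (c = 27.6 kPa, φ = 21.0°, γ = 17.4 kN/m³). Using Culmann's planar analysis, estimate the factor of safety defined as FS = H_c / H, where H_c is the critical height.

H_c = (4c/γ) · sinβ cosφ / [1 − cos(β − φ)]
    = (4·27.6/17.4) · sin65.0°·cos21.0° / [1 − cos44.0°]
    = 6.345 · 0.8461 / 0.2807 = 19.13 m
FS = H_c / H = 19.13 / 16.1 = 1.188

FS = 1.19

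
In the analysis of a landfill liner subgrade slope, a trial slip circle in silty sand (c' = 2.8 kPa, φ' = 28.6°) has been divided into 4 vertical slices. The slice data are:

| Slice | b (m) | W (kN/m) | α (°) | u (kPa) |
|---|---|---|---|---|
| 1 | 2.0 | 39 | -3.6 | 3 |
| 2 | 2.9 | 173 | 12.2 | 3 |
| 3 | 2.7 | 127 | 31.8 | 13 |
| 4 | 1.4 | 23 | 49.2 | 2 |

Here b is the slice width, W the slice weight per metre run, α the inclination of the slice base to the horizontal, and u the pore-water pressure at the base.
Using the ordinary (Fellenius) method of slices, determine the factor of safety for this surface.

FS = 1.49

Ordinary method of slices: FS = Σ[c'·Δl_i + (W_i cosα_i − u_i·Δl_i)·tanφ'] / Σ W_i sinα_i, with Δl_i = b_i / cosα_i.
Slice 1: Δl = 2.0/cos(-3.6°) = 2.004 m; N'_1 = 39·cos(-3.6°) − 3·2.004 = 32.9; c'Δl = 5.61; W sinα = -2.4
Slice 2: Δl = 2.9/cos12.2° = 2.967 m; N'_2 = 173·cos12.2° − 3·2.967 = 160.2; c'Δl = 8.31; W sinα = 36.6
Slice 3: Δl = 2.7/cos31.8° = 3.177 m; N'_3 = 127·cos31.8° − 13·3.177 = 66.6; c'Δl = 8.90; W sinα = 66.9
Slice 4: Δl = 1.4/cos49.2° = 2.143 m; N'_4 = 23·cos49.2° − 2·2.143 = 10.7; c'Δl = 6.00; W sinα = 17.4
Σc'Δl = 28.8 kN/m; ΣN' = 270.5 kN/m; ΣW sinα = 118.4 kN/m
Resisting = 28.8 + 270.5·tan28.6° = 28.8 + 147.5 = 176.3 kN/m
FS = 176.3 / 118.4 = 1.488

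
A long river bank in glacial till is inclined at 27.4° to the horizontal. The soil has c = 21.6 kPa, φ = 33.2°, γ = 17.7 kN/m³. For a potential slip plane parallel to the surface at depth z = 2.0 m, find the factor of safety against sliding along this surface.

FS = 2.76

For an infinite slope with a slip plane parallel to the surface (no pore pressure): FS = [c + γz cos²β tanφ] / [γz sinβ cosβ].
γz = 17.7·2.0 = 35.40 kN/m²
Numerator = 21.6 + 35.40·cos²27.4°·tan33.2° = 21.6 + 35.40·0.7882·0.6544 = 39.859 kPa
Denominator = 35.40·sin27.4°·cos27.4° = 35.40·0.4602·0.8878 = 14.463 kPa
FS = 39.859 / 14.463 = 2.756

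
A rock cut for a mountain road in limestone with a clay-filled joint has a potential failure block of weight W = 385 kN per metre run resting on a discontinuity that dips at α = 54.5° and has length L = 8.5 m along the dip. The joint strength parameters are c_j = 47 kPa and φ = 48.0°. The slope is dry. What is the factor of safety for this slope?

FS = 2.07

Resolving the block weight along and normal to the plane and applying the Mohr–Coulomb strength on the joint:
N' = W cosα = 385·cos54.5° = 223.6 kN/m
Driving force T = W sinα = 385·sin54.5° = 313.4 kN/m
Resisting force R = c_j·L + N'·tanφ = 47·8.5 + 223.6·tan48.0° = 399.5 + 248.3 = 647.8 kN/m
FS = R / T = 647.8 / 313.4 = 2.067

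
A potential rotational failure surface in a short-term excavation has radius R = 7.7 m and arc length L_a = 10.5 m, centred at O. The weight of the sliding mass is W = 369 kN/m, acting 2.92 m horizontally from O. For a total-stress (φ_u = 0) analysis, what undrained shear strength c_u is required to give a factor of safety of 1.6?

c_u = 21.3 kPa

FS = c_u·L_a·R / (W·d), so c_u = FS·W·d / (L_a·R).
c_u = 1.6·369·2.92 / (10.50·7.7) = 1724.0 / 80.85 = 21.32 kPa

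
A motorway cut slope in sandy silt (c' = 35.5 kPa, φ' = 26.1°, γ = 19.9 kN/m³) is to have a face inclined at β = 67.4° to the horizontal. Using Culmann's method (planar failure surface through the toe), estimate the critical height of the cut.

H_c = 23.78 m

Culmann's analysis gives the critical failure plane at α_cr = (β + φ')/2 = (67.4 + 26.1)/2 = 46.8°, and the critical height
H_c = (4c'/γ) · sinβ cosφ' / [1 − cos(β − φ')]
    = (4·35.5/19.9) · sin67.4°·cos26.1° / [1 − cos(41.3°)]
    = 7.136 · 0.9232·0.8980 / [1 − 0.7513]
    = 7.136 · 0.8291 / 0.2487
    = 23.78 m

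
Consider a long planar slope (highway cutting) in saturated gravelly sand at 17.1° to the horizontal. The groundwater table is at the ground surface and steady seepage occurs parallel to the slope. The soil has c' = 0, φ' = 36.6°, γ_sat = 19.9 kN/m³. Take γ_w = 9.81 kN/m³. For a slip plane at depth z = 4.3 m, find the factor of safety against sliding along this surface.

FS = 1.22

With seepage parallel to the slope and the water table at the surface, the effective normal stress on the slip plane uses the buoyant unit weight γ' = γ_sat − γ_w while the driving shear stress uses γ_sat:
FS = [c' + γ' z cos²β tanφ'] / [γ_sat z sinβ cosβ]
(For c' = 0 this reduces to FS = (γ'/γ_sat)·tanφ'/tanβ.)
γ' = 19.9 − 9.81 = 10.09 kN/m³
Numerator = 0.0 + 10.09·4.3·cos²17.1°·tan36.6° = 0.0 + 10.09·4.3·0.9135·0.7427 = 29.436 kPa
Denominator = 19.9·4.3·sin17.1°·cos17.1° = 19.9·4.3·0.2940·0.9558 = 24.049 kPa
FS = 29.436 / 24.049 = 1.224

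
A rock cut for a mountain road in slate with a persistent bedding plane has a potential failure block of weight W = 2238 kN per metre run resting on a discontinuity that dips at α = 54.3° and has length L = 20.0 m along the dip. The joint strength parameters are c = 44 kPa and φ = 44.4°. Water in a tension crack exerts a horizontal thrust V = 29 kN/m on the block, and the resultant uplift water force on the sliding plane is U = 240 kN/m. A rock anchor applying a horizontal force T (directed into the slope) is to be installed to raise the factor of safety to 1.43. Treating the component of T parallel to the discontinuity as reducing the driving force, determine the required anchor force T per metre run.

Resolving forces along and normal to the sliding plane, with the horizontal anchor force T adding T·sinα to the effective normal force and T·cosα acting up the plane against the driving force:
FS = [cL + (W cosα − U − V sinα + T sinα) tanφ] / [W sinα + V cosα − T cosα]
Without the anchor: N' = 1042.4 kN/m, driving T_d = 1834.4 kN/m, resisting R = 44·20.0 + 1042.4·tan44.4° = 1900.8 kN/m, FS = 1.04.
Setting FS = 1.43 and solving for T:
1.43·(1834.4 − T cos54.3°) = 1900.8 + T sin54.3°·tan44.4°
T·(sin54.3°·tan44.4° + 1.43·cos54.3°) = 1.43·1834.4 − 1900.8
T·(0.8121·0.9793 + 1.43·0.5835) = 2623.1 − 1900.8 = 722.3
T·1.6297 = 722.3
T = 443.2 kN/m

T = 443 kN/m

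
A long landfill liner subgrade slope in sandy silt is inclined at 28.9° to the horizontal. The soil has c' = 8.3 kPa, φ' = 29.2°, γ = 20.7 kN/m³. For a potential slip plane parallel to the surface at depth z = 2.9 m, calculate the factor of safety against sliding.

FS = 1.34

For an infinite slope with a slip plane parallel to the surface (no pore pressure): FS = [c' + γz cos²β tanφ'] / [γz sinβ cosβ].
γz = 20.7·2.9 = 60.03 kN/m²
Numerator = 8.3 + 60.03·cos²28.9°·tan29.2° = 8.3 + 60.03·0.7664·0.5589 = 34.014 kPa
Denominator = 60.03·sin28.9°·cos28.9° = 60.03·0.4833·0.8755 = 25.398 kPa
FS = 34.014 / 25.398 = 1.339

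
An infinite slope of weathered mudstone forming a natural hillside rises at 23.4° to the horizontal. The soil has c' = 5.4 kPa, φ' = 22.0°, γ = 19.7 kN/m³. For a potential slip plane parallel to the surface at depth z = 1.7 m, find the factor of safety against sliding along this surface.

For an infinite slope with a slip plane parallel to the surface (no pore pressure): FS = [c' + γz cos²β tanφ'] / [γz sinβ cosβ].
γz = 19.7·1.7 = 33.49 kN/m²
Numerator = 5.4 + 33.49·cos²23.4°·tan22.0° = 5.4 + 33.49·0.8423·0.4040 = 16.797 kPa
Denominator = 33.49·sin23.4°·cos23.4° = 33.49·0.3971·0.9178 = 12.207 kPa
FS = 16.797 / 12.207 = 1.376

FS = 1.38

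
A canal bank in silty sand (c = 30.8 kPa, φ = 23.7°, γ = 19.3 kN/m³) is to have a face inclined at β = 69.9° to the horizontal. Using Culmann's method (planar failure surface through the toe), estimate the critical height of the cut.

Culmann's analysis gives the critical failure plane at α_cr = (β + φ)/2 = (69.9 + 23.7)/2 = 46.8°, and the critical height
H_c = (4c/γ) · sinβ cosφ / [1 − cos(β − φ)]
    = (4·30.8/19.3) · sin69.9°·cos23.7° / [1 − cos(46.2°)]
    = 6.383 · 0.9391·0.9157 / [1 − 0.6921]
    = 6.383 · 0.8599 / 0.3079
    = 17.83 m

H_c = 17.83 m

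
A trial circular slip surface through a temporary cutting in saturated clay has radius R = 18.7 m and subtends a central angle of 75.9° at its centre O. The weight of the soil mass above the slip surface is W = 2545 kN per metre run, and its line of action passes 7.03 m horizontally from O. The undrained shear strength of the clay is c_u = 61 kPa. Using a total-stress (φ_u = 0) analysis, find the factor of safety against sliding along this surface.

Taking moments about the centre O, the resisting moment is provided by the undrained shear strength acting along the arc:
Arc length L_a = R·θ = 18.7·(75.9°·π/180) = 18.7·1.3247 = 24.77 m
M_R = c_u·L_a·R = 61·24.77·18.7 = 28257.4 kN·m/m
M_D = W·d = 2545·7.03 = 17891.4 kN·m/m
FS = M_R / M_D = 28257.4 / 17891.4 = 1.579

FS = 1.58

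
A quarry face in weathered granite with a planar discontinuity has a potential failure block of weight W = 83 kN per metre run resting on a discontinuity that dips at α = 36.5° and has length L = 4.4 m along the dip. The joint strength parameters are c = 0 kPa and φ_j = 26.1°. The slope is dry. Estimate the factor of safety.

Resolving the block weight along and normal to the plane and applying the Mohr–Coulomb strength on the joint:
N' = W cosα = 83·cos36.5° = 66.7 kN/m
Driving force T = W sinα = 83·sin36.5° = 49.4 kN/m
Resisting force R = c·L + N'·tanφ_j = 0·4.4 + 66.7·tan26.1° = 0.0 + 32.7 = 32.7 kN/m
FS = R / T = 32.7 / 49.4 = 0.662

FS = 0.66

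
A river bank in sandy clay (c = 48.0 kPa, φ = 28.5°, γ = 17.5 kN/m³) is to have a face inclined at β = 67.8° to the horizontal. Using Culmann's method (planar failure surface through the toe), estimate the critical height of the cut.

H_c = 39.47 m

Culmann's analysis gives the critical failure plane at α_cr = (β + φ)/2 = (67.8 + 28.5)/2 = 48.1°, and the critical height
H_c = (4c/γ) · sinβ cosφ / [1 − cos(β − φ)]
    = (4·48.0/17.5) · sin67.8°·cos28.5° / [1 − cos(39.3°)]
    = 10.971 · 0.9259·0.8788 / [1 − 0.7738]
    = 10.971 · 0.8137 / 0.2262
    = 39.47 m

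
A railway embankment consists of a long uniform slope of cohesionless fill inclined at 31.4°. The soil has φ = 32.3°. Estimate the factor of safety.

FS = 1.04

For a dry cohesionless infinite slope the factor of safety is FS = tanφ / tanβ.
FS = tan32.3° / tan31.4° = 0.6322 / 0.6104 = 1.036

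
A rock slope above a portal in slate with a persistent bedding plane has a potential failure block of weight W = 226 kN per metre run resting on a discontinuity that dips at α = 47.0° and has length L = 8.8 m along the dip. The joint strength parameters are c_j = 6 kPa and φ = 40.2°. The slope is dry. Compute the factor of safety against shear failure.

FS = 1.11

Resolving the block weight along and normal to the plane and applying the Mohr–Coulomb strength on the joint:
N' = W cosα = 226·cos47.0° = 154.1 kN/m
Driving force T = W sinα = 226·sin47.0° = 165.3 kN/m
Resisting force R = c_j·L + N'·tanφ = 6·8.8 + 154.1·tan40.2° = 52.8 + 130.3 = 183.1 kN/m
FS = R / T = 183.1 / 165.3 = 1.107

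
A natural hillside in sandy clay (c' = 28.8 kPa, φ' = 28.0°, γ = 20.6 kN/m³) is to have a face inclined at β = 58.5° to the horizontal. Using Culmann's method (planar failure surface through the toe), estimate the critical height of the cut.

H_c = 30.43 m

Culmann's analysis gives the critical failure plane at α_cr = (β + φ')/2 = (58.5 + 28.0)/2 = 43.2°, and the critical height
H_c = (4c'/γ) · sinβ cosφ' / [1 − cos(β − φ')]
    = (4·28.8/20.6) · sin58.5°·cos28.0° / [1 − cos(30.5°)]
    = 5.592 · 0.8526·0.8829 / [1 − 0.8616]
    = 5.592 · 0.7528 / 0.1384
    = 30.43 m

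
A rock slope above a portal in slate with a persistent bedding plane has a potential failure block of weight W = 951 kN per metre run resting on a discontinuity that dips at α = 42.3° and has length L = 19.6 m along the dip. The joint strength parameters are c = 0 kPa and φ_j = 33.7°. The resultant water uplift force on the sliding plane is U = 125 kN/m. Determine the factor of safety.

Resolving the block weight along and normal to the plane and applying the Mohr–Coulomb strength on the joint:
N' = W cosα − U = 951·cos42.3° − 125 = 578.4 kN/m
Driving force T = W sinα = 951·sin42.3° = 640.0 kN/m
Resisting force R = c·L + N'·tanφ_j = 0·19.6 + 578.4·tan33.7° = 0.0 + 385.7 = 385.7 kN/m
FS = R / T = 385.7 / 640.0 = 0.603

FS = 0.60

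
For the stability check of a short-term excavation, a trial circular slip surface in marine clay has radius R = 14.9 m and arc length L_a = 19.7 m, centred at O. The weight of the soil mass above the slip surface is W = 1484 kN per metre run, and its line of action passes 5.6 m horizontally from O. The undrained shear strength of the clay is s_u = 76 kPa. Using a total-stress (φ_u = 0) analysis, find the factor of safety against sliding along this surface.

FS = 2.68

Taking moments about the centre O, the resisting moment is provided by the undrained shear strength acting along the arc:
M_R = s_u·L_a·R = 76·19.70·14.9 = 22308.3 kN·m/m
M_D = W·d = 1484·5.6 = 8310.4 kN·m/m
FS = M_R / M_D = 22308.3 / 8310.4 = 2.684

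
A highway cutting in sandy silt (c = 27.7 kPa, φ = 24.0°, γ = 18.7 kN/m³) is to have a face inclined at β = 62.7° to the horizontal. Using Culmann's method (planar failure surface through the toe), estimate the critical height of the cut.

H_c = 21.91 m

Culmann's analysis gives the critical failure plane at α_cr = (β + φ)/2 = (62.7 + 24.0)/2 = 43.4°, and the critical height
H_c = (4c/γ) · sinβ cosφ / [1 − cos(β − φ)]
    = (4·27.7/18.7) · sin62.7°·cos24.0° / [1 − cos(38.7°)]
    = 5.925 · 0.8886·0.9135 / [1 − 0.7804]
    = 5.925 · 0.8118 / 0.2196
    = 21.91 m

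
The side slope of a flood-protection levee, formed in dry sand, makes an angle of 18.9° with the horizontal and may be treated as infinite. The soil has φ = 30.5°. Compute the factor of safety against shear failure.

For a dry cohesionless infinite slope the factor of safety is FS = tanφ / tanβ.
FS = tan30.5° / tan18.9° = 0.5890 / 0.3424 = 1.720

FS = 1.72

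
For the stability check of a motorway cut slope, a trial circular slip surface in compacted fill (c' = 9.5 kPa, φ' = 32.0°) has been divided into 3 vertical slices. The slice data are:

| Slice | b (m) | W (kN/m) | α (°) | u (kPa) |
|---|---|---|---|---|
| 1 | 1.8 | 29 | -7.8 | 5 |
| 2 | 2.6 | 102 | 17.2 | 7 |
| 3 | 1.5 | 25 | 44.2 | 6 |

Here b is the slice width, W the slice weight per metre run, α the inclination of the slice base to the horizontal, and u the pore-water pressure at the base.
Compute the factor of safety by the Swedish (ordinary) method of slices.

FS = 2.92

Ordinary method of slices: FS = Σ[c'·Δl_i + (W_i cosα_i − u_i·Δl_i)·tanφ'] / Σ W_i sinα_i, with Δl_i = b_i / cosα_i.
Slice 1: Δl = 1.8/cos(-7.8°) = 1.817 m; N'_1 = 29·cos(-7.8°) − 5·1.817 = 19.6; c'Δl = 17.26; W sinα = -3.9
Slice 2: Δl = 2.6/cos17.2° = 2.722 m; N'_2 = 102·cos17.2° − 7·2.722 = 78.4; c'Δl = 25.86; W sinα = 30.2
Slice 3: Δl = 1.5/cos44.2° = 2.092 m; N'_3 = 25·cos44.2° − 6·2.092 = 5.4; c'Δl = 19.88; W sinα = 17.4
Σc'Δl = 63.0 kN/m; ΣN' = 103.4 kN/m; ΣW sinα = 43.7 kN/m
Resisting = 63.0 + 103.4·tan32.0° = 63.0 + 64.6 = 127.6 kN/m
FS = 127.6 / 43.7 = 2.923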